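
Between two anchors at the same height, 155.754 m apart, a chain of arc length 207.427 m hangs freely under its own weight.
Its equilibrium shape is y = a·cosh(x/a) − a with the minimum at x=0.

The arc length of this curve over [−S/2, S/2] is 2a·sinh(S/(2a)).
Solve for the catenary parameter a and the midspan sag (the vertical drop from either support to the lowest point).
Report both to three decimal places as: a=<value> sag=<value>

seed: a₀ = √(S³/(24(L−S))) = √(155.754³/(24·51.673)) = 55.197747
iter 1: u=1.410873  f(a)=+5.394e+00  f'(a)=-2.272e+00  a ← 55.197747 − (+5.394e+00/-2.272e+00) = 57.571165
iter 2: u=1.352708  f(a)=+3.674e-01  f'(a)=-1.973e+00  a ← 57.571165 − (+3.674e-01/-1.973e+00) = 57.757415
iter 3: u=1.348346  f(a)=+1.980e-03  f'(a)=-1.951e+00  a ← 57.757415 − (+1.980e-03/-1.951e+00) = 57.758430
iter 4: u=1.348323  f(a)=+5.820e-08  f'(a)=-1.951e+00  a ← 57.758430 − (+5.820e-08/-1.951e+00) = 57.758430
iter 5: u=1.348323  f(a)=+2.842e-14  f'(a)=-1.951e+00  a ← 57.758430 − (+2.842e-14/-1.951e+00) = 57.758430
converged: |Δa| < 1e-12 after 5 iterations
sag = a·(cosh(S/(2a)) − 1) = 57.758430·(cosh(1.348323) − 1) = 60.953517
T_max/T_min = cosh(S/(2a)) = 2.055318

a=57.758 sag=60.954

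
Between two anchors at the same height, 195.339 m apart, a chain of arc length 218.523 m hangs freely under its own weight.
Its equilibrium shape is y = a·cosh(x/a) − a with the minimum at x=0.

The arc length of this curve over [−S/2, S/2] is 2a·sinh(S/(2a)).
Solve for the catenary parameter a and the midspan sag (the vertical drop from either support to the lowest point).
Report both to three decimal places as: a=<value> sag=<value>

a=117.746 sag=42.884

seed: a₀ = √(S³/(24(L−S))) = √(195.339³/(24·23.184)) = 115.740042
iter 1: u=0.843870  f(a)=+8.396e-01  f'(a)=-4.299e-01  a ← 115.740042 − (+8.396e-01/-4.299e-01) = 117.693165
iter 2: u=0.829866  f(a)=+2.172e-02  f'(a)=-4.079e-01  a ← 117.693165 − (+2.172e-02/-4.079e-01) = 117.746425
iter 3: u=0.829490  f(a)=+1.540e-05  f'(a)=-4.073e-01  a ← 117.746425 − (+1.540e-05/-4.073e-01) = 117.746463
iter 4: u=0.829490  f(a)=+7.759e-12  f'(a)=-4.073e-01  a ← 117.746463 − (+7.759e-12/-4.073e-01) = 117.746463
converged: |Δa| < 1e-12 after 4 iterations
sag = a·(cosh(S/(2a)) − 1) = 117.746463·(cosh(0.829490) − 1) = 42.884496
T_max/T_min = cosh(S/(2a)) = 1.364210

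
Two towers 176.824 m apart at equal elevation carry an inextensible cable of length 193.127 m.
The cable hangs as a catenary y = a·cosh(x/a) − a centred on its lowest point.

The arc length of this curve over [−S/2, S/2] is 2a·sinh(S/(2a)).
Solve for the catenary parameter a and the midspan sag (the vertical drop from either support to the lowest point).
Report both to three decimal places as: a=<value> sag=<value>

a=120.480 sag=33.922

seed: a₀ = √(S³/(24(L−S))) = √(176.824³/(24·16.303)) = 118.870046
iter 1: u=0.743770  f(a)=+4.569e-01  f'(a)=-2.898e-01  a ← 118.870046 − (+4.569e-01/-2.898e-01) = 120.446852
iter 2: u=0.734033  f(a)=+9.251e-03  f'(a)=-2.781e-01  a ← 120.446852 − (+9.251e-03/-2.781e-01) = 120.480110
iter 3: u=0.733831  f(a)=+3.965e-06  f'(a)=-2.779e-01  a ← 120.480110 − (+3.965e-06/-2.779e-01) = 120.480124
iter 4: u=0.733831  f(a)=+7.105e-13  f'(a)=-2.779e-01  a ← 120.480124 − (+7.105e-13/-2.779e-01) = 120.480124
converged: |Δa| < 1e-12 after 4 iterations
sag = a·(cosh(S/(2a)) − 1) = 120.480124·(cosh(0.733831) − 1) = 33.921851
T_max/T_min = cosh(S/(2a)) = 1.281556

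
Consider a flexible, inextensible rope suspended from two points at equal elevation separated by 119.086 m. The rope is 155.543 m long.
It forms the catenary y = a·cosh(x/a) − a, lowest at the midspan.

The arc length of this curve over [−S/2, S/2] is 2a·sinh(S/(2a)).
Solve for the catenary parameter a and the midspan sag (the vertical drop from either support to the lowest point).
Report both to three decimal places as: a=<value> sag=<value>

seed: a₀ = √(S³/(24(L−S))) = √(119.086³/(24·36.457)) = 43.933416
iter 1: u=1.355301  f(a)=+3.499e+00  f'(a)=-1.985e+00  a ← 43.933416 − (+3.499e+00/-1.985e+00) = 45.695724
iter 2: u=1.303032  f(a)=+2.215e-01  f'(a)=-1.741e+00  a ← 45.695724 − (+2.215e-01/-1.741e+00) = 45.822958
iter 3: u=1.299414  f(a)=+1.021e-03  f'(a)=-1.725e+00  a ← 45.822958 − (+1.021e-03/-1.725e+00) = 45.823550
iter 4: u=1.299397  f(a)=+2.190e-08  f'(a)=-1.725e+00  a ← 45.823550 − (+2.190e-08/-1.725e+00) = 45.823550
iter 5: u=1.299397  f(a)=+2.842e-14  f'(a)=-1.725e+00  a ← 45.823550 − (+2.842e-14/-1.725e+00) = 45.823550
converged: |Δa| < 1e-12 after 5 iterations
sag = a·(cosh(S/(2a)) − 1) = 45.823550·(cosh(1.299397) − 1) = 44.443853
T_max/T_min = cosh(S/(2a)) = 1.969891

a=45.824 sag=44.444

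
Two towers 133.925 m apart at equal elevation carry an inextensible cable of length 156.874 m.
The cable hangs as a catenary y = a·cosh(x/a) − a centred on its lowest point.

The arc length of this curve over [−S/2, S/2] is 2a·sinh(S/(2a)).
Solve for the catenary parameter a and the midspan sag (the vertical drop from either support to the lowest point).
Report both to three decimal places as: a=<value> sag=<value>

seed: a₀ = √(S³/(24(L−S))) = √(133.925³/(24·22.949)) = 66.039683
iter 1: u=1.013974  f(a)=+1.209e+00  f'(a)=-7.691e-01  a ← 66.039683 − (+1.209e+00/-7.691e-01) = 67.611623
iter 2: u=0.990399  f(a)=+4.451e-02  f'(a)=-7.134e-01  a ← 67.611623 − (+4.451e-02/-7.134e-01) = 67.674018
iter 3: u=0.989486  f(a)=+6.545e-05  f'(a)=-7.113e-01  a ← 67.674018 − (+6.545e-05/-7.113e-01) = 67.674110
iter 4: u=0.989485  f(a)=+1.420e-10  f'(a)=-7.113e-01  a ← 67.674110 − (+1.420e-10/-7.113e-01) = 67.674110
iter 5: u=0.989485  f(a)=+0.000e+00  f'(a)=-7.113e-01  a ← 67.674110 − (+0.000e+00/-7.113e-01) = 67.674110
converged: |Δa| < 1e-12 after 5 iterations
sag = a·(cosh(S/(2a)) − 1) = 67.674110·(cosh(0.989485) − 1) = 35.921972
T_max/T_min = cosh(S/(2a)) = 1.530808

a=67.674 sag=35.922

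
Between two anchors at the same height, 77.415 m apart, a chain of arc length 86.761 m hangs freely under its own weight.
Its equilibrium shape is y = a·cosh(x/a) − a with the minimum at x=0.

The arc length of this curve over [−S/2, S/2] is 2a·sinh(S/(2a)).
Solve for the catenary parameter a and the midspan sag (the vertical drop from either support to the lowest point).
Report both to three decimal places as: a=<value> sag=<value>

a=46.281 sag=17.152

seed: a₀ = √(S³/(24(L−S))) = √(77.415³/(24·9.346)) = 45.479865
iter 1: u=0.851091  f(a)=+3.444e-01  f'(a)=-4.415e-01  a ← 45.479865 − (+3.444e-01/-4.415e-01) = 46.259825
iter 2: u=0.836741  f(a)=+9.059e-03  f'(a)=-4.186e-01  a ← 46.259825 − (+9.059e-03/-4.186e-01) = 46.281467
iter 3: u=0.836350  f(a)=+6.644e-06  f'(a)=-4.180e-01  a ← 46.281467 − (+6.644e-06/-4.180e-01) = 46.281483
iter 4: u=0.836350  f(a)=+3.581e-12  f'(a)=-4.180e-01  a ← 46.281483 − (+3.581e-12/-4.180e-01) = 46.281483
converged: |Δa| < 1e-12 after 4 iterations
sag = a·(cosh(S/(2a)) − 1) = 46.281483·(cosh(0.836350) − 1) = 17.152289
T_max/T_min = cosh(S/(2a)) = 1.370608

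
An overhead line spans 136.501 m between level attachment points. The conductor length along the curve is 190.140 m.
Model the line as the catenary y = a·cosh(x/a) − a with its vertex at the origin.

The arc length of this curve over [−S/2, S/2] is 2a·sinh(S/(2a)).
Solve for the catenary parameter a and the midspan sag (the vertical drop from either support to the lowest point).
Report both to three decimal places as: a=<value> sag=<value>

a=46.863 sag=59.130

seed: a₀ = √(S³/(24(L−S))) = √(136.501³/(24·53.639)) = 44.448570
iter 1: u=1.535494  f(a)=+6.690e+00  f'(a)=-3.033e+00  a ← 44.448570 − (+6.690e+00/-3.033e+00) = 46.654628
iter 2: u=1.462888  f(a)=+5.303e-01  f'(a)=-2.569e+00  a ← 46.654628 − (+5.303e-01/-2.569e+00) = 46.861040
iter 3: u=1.456444  f(a)=+3.966e-03  f'(a)=-2.531e+00  a ← 46.861040 − (+3.966e-03/-2.531e+00) = 46.862607
iter 4: u=1.456396  f(a)=+2.255e-07  f'(a)=-2.531e+00  a ← 46.862607 − (+2.255e-07/-2.531e+00) = 46.862607
iter 5: u=1.456396  f(a)=+2.842e-14  f'(a)=-2.531e+00  a ← 46.862607 − (+2.842e-14/-2.531e+00) = 46.862607
converged: |Δa| < 1e-12 after 5 iterations
sag = a·(cosh(S/(2a)) − 1) = 46.862607·(cosh(1.456396) − 1) = 59.129887
T_max/T_min = cosh(S/(2a)) = 2.261771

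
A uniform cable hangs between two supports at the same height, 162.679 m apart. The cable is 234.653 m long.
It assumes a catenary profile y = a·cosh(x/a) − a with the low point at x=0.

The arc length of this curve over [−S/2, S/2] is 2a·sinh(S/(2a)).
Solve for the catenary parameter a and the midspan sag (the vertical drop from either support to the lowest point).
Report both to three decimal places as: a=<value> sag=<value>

a=52.948 sag=75.773

seed: a₀ = √(S³/(24(L−S))) = √(162.679³/(24·71.974)) = 49.923359
iter 1: u=1.629287  f(a)=+1.018e+01  f'(a)=-3.725e+00  a ← 49.923359 − (+1.018e+01/-3.725e+00) = 52.656117
iter 2: u=1.544730  f(a)=+8.956e-01  f'(a)=-3.096e+00  a ← 52.656117 − (+8.956e-01/-3.096e+00) = 52.945402
iter 3: u=1.536290  f(a)=+8.410e-03  f'(a)=-3.038e+00  a ← 52.945402 − (+8.410e-03/-3.038e+00) = 52.948170
iter 4: u=1.536210  f(a)=+7.569e-07  f'(a)=-3.038e+00  a ← 52.948170 − (+7.569e-07/-3.038e+00) = 52.948170
iter 5: u=1.536210  f(a)=+2.842e-14  f'(a)=-3.038e+00  a ← 52.948170 − (+2.842e-14/-3.038e+00) = 52.948170
converged: |Δa| < 1e-12 after 5 iterations
sag = a·(cosh(S/(2a)) − 1) = 52.948170·(cosh(1.536210) − 1) = 75.772521
T_max/T_min = cosh(S/(2a)) = 2.431070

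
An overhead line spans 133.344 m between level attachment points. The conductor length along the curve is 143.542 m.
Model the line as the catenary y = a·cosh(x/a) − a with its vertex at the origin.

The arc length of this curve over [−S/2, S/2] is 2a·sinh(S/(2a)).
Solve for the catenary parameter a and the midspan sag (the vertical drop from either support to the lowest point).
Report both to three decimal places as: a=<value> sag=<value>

a=99.533 sag=23.178

seed: a₀ = √(S³/(24(L−S))) = √(133.344³/(24·10.198)) = 98.423112
iter 1: u=0.677402  f(a)=+2.366e-01  f'(a)=-2.169e-01  a ← 98.423112 − (+2.366e-01/-2.169e-01) = 99.513747
iter 2: u=0.669978  f(a)=+3.989e-03  f'(a)=-2.096e-01  a ← 99.513747 − (+3.989e-03/-2.096e-01) = 99.532778
iter 3: u=0.669850  f(a)=+1.178e-06  f'(a)=-2.095e-01  a ← 99.532778 − (+1.178e-06/-2.095e-01) = 99.532783
iter 4: u=0.669850  f(a)=+1.137e-13  f'(a)=-2.095e-01  a ← 99.532783 − (+1.137e-13/-2.095e-01) = 99.532783
converged: |Δa| < 1e-12 after 4 iterations
sag = a·(cosh(S/(2a)) − 1) = 99.532783·(cosh(0.669850) − 1) = 23.177654
T_max/T_min = cosh(S/(2a)) = 1.232865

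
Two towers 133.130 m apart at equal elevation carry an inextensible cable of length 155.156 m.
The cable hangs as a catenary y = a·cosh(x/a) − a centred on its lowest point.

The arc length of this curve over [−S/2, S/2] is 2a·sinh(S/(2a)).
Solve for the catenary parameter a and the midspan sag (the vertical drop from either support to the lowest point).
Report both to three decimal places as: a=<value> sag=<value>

seed: a₀ = √(S³/(24(L−S))) = √(133.130³/(24·22.026)) = 66.809844
iter 1: u=0.996335  f(a)=+1.119e+00  f'(a)=-7.272e-01  a ← 66.809844 − (+1.119e+00/-7.272e-01) = 68.349269
iter 2: u=0.973895  f(a)=+3.986e-02  f'(a)=-6.762e-01  a ← 68.349269 − (+3.986e-02/-6.762e-01) = 68.408214
iter 3: u=0.973056  f(a)=+5.467e-05  f'(a)=-6.744e-01  a ← 68.408214 − (+5.467e-05/-6.744e-01) = 68.408295
iter 4: u=0.973055  f(a)=+1.032e-10  f'(a)=-6.744e-01  a ← 68.408295 − (+1.032e-10/-6.744e-01) = 68.408295
iter 5: u=0.973055  f(a)=+2.842e-14  f'(a)=-6.744e-01  a ← 68.408295 − (+2.842e-14/-6.744e-01) = 68.408295
converged: |Δa| < 1e-12 after 5 iterations
sag = a·(cosh(S/(2a)) − 1) = 68.408295·(cosh(0.973055) − 1) = 35.023039
T_max/T_min = cosh(S/(2a)) = 1.511971

a=68.408 sag=35.023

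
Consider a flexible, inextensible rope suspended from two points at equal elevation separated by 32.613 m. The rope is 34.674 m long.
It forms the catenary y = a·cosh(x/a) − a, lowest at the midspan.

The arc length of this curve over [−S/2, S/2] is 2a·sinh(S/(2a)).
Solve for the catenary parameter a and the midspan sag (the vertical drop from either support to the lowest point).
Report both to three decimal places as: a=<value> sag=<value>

seed: a₀ = √(S³/(24(L−S))) = √(32.613³/(24·2.061)) = 26.481435
iter 1: u=0.615771  f(a)=+3.943e-02  f'(a)=-1.616e-01  a ← 26.481435 − (+3.943e-02/-1.616e-01) = 26.725364
iter 2: u=0.610151  f(a)=+5.514e-04  f'(a)=-1.571e-01  a ← 26.725364 − (+5.514e-04/-1.571e-01) = 26.728873
iter 3: u=0.610071  f(a)=+1.112e-07  f'(a)=-1.571e-01  a ← 26.728873 − (+1.112e-07/-1.571e-01) = 26.728874
iter 4: u=0.610071  f(a)=+0.000e+00  f'(a)=-1.571e-01  a ← 26.728874 − (+0.000e+00/-1.571e-01) = 26.728874
converged: |Δa| < 1e-12 after 4 iterations
sag = a·(cosh(S/(2a)) − 1) = 26.728874·(cosh(0.610071) − 1) = 5.130258
T_max/T_min = cosh(S/(2a)) = 1.191937

a=26.729 sag=5.130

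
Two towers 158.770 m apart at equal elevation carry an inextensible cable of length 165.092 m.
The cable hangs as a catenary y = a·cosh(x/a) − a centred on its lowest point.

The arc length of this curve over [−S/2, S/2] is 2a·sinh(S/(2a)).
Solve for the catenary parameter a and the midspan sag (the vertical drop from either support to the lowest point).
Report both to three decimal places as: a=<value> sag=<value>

a=163.374 sag=19.669

seed: a₀ = √(S³/(24(L−S))) = √(158.770³/(24·6.322)) = 162.412631
iter 1: u=0.488786  f(a)=+7.595e-02  f'(a)=-7.973e-02  a ← 162.412631 − (+7.595e-02/-7.973e-02) = 163.365269
iter 2: u=0.485936  f(a)=+6.734e-04  f'(a)=-7.832e-02  a ← 163.365269 − (+6.734e-04/-7.832e-02) = 163.373868
iter 3: u=0.485910  f(a)=+5.400e-08  f'(a)=-7.831e-02  a ← 163.373868 − (+5.400e-08/-7.831e-02) = 163.373868
iter 4: u=0.485910  f(a)=+0.000e+00  f'(a)=-7.831e-02  a ← 163.373868 − (+0.000e+00/-7.831e-02) = 163.373868
converged: |Δa| < 1e-12 after 4 iterations
sag = a·(cosh(S/(2a)) − 1) = 163.373868·(cosh(0.485910) − 1) = 19.669468
T_max/T_min = cosh(S/(2a)) = 1.120395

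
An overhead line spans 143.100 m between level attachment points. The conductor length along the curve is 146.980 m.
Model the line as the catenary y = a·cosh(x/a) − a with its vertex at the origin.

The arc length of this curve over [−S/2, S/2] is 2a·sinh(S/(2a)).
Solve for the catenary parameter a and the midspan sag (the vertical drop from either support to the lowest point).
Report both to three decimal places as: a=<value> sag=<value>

a=178.111 sag=14.566

seed: a₀ = √(S³/(24(L−S))) = √(143.100³/(24·3.880)) = 177.393608
iter 1: u=0.403340  f(a)=+3.168e-02  f'(a)=-4.446e-02  a ← 177.393608 − (+3.168e-02/-4.446e-02) = 178.106223
iter 2: u=0.401727  f(a)=+1.919e-04  f'(a)=-4.392e-02  a ← 178.106223 − (+1.919e-04/-4.392e-02) = 178.110593
iter 3: u=0.401717  f(a)=+7.139e-09  f'(a)=-4.392e-02  a ← 178.110593 − (+7.139e-09/-4.392e-02) = 178.110593
iter 4: u=0.401717  f(a)=+2.842e-14  f'(a)=-4.392e-02  a ← 178.110593 − (+2.842e-14/-4.392e-02) = 178.110593
converged: |Δa| < 1e-12 after 4 iterations
sag = a·(cosh(S/(2a)) − 1) = 178.110593·(cosh(0.401717) − 1) = 14.565725
T_max/T_min = cosh(S/(2a)) = 1.081779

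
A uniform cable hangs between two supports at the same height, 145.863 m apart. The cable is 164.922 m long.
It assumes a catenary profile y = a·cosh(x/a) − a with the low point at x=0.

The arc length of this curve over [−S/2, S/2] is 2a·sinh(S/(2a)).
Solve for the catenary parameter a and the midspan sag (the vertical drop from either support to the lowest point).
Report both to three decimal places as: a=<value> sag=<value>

a=83.937 sag=33.729

seed: a₀ = √(S³/(24(L−S))) = √(145.863³/(24·19.059)) = 82.368667
iter 1: u=0.885428  f(a)=+7.612e-01  f'(a)=-5.001e-01  a ← 82.368667 − (+7.612e-01/-5.001e-01) = 83.890798
iter 2: u=0.869362  f(a)=+2.161e-02  f'(a)=-4.721e-01  a ← 83.890798 − (+2.161e-02/-4.721e-01) = 83.936582
iter 3: u=0.868888  f(a)=+1.855e-05  f'(a)=-4.712e-01  a ← 83.936582 − (+1.855e-05/-4.712e-01) = 83.936622
iter 4: u=0.868888  f(a)=+1.367e-11  f'(a)=-4.712e-01  a ← 83.936622 − (+1.367e-11/-4.712e-01) = 83.936622
converged: |Δa| < 1e-12 after 4 iterations
sag = a·(cosh(S/(2a)) − 1) = 83.936622·(cosh(0.868888) − 1) = 33.728891
T_max/T_min = cosh(S/(2a)) = 1.401838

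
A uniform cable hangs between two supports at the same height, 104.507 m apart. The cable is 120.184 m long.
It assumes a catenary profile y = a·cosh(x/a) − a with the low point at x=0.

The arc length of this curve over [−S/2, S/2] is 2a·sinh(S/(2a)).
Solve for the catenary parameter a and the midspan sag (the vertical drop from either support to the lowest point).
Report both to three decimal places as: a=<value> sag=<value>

a=56.277 sag=26.052

seed: a₀ = √(S³/(24(L−S))) = √(104.507³/(24·15.677)) = 55.078356
iter 1: u=0.948712  f(a)=+7.208e-01  f'(a)=-6.222e-01  a ← 55.078356 − (+7.208e-01/-6.222e-01) = 56.236904
iter 2: u=0.929167  f(a)=+2.337e-02  f'(a)=-5.824e-01  a ← 56.236904 − (+2.337e-02/-5.824e-01) = 56.277032
iter 3: u=0.928505  f(a)=+2.639e-05  f'(a)=-5.811e-01  a ← 56.277032 − (+2.639e-05/-5.811e-01) = 56.277077
iter 4: u=0.928504  f(a)=+3.372e-11  f'(a)=-5.811e-01  a ← 56.277077 − (+3.372e-11/-5.811e-01) = 56.277077
iter 5: u=0.928504  f(a)=+0.000e+00  f'(a)=-5.811e-01  a ← 56.277077 − (+0.000e+00/-5.811e-01) = 56.277077
converged: |Δa| < 1e-12 after 5 iterations
sag = a·(cosh(S/(2a)) − 1) = 56.277077·(cosh(0.928504) − 1) = 26.052492
T_max/T_min = cosh(S/(2a)) = 1.462933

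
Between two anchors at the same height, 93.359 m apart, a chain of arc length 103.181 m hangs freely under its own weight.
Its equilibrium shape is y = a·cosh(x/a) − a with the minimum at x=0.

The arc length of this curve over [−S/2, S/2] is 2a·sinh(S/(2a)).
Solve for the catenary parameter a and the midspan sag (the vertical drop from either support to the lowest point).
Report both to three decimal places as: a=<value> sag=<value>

a=59.658 sag=19.213

seed: a₀ = √(S³/(24(L−S))) = √(93.359³/(24·9.822)) = 58.752818
iter 1: u=0.794507  f(a)=+3.147e-01  f'(a)=-3.559e-01  a ← 58.752818 − (+3.147e-01/-3.559e-01) = 59.636971
iter 2: u=0.782728  f(a)=+7.245e-03  f'(a)=-3.397e-01  a ← 59.636971 − (+7.245e-03/-3.397e-01) = 59.658296
iter 3: u=0.782448  f(a)=+4.040e-06  f'(a)=-3.393e-01  a ← 59.658296 − (+4.040e-06/-3.393e-01) = 59.658308
iter 4: u=0.782448  f(a)=+1.251e-12  f'(a)=-3.393e-01  a ← 59.658308 − (+1.251e-12/-3.393e-01) = 59.658308
converged: |Δa| < 1e-12 after 4 iterations
sag = a·(cosh(S/(2a)) − 1) = 59.658308·(cosh(0.782448) − 1) = 19.213065
T_max/T_min = cosh(S/(2a)) = 1.322052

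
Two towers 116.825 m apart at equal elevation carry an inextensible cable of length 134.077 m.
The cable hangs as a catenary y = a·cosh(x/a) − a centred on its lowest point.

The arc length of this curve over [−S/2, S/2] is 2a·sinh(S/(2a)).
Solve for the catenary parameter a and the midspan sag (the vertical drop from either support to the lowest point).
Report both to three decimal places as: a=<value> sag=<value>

seed: a₀ = √(S³/(24(L−S))) = √(116.825³/(24·17.252)) = 62.055223
iter 1: u=0.941299  f(a)=+7.806e-01  f'(a)=-6.069e-01  a ← 62.055223 − (+7.806e-01/-6.069e-01) = 63.341533
iter 2: u=0.922183  f(a)=+2.493e-02  f'(a)=-5.687e-01  a ← 63.341533 − (+2.493e-02/-5.687e-01) = 63.385376
iter 3: u=0.921545  f(a)=+2.729e-05  f'(a)=-5.674e-01  a ← 63.385376 − (+2.729e-05/-5.674e-01) = 63.385424
iter 4: u=0.921545  f(a)=+3.277e-11  f'(a)=-5.674e-01  a ← 63.385424 − (+3.277e-11/-5.674e-01) = 63.385424
converged: |Δa| < 1e-12 after 4 iterations
sag = a·(cosh(S/(2a)) − 1) = 63.385424·(cosh(0.921545) − 1) = 28.874386
T_max/T_min = cosh(S/(2a)) = 1.455537

a=63.385 sag=28.874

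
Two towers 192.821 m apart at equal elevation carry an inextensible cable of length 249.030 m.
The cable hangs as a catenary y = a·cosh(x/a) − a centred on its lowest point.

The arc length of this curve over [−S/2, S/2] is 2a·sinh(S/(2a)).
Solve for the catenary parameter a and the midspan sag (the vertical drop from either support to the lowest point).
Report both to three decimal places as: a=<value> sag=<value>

seed: a₀ = √(S³/(24(L−S))) = √(192.821³/(24·56.209)) = 72.899231
iter 1: u=1.322517  f(a)=+5.125e+00  f'(a)=-1.829e+00  a ← 72.899231 − (+5.125e+00/-1.829e+00) = 75.701169
iter 2: u=1.273567  f(a)=+3.103e-01  f'(a)=-1.614e+00  a ← 75.701169 − (+3.103e-01/-1.614e+00) = 75.893454
iter 3: u=1.270340  f(a)=+1.300e-03  f'(a)=-1.600e+00  a ← 75.893454 − (+1.300e-03/-1.600e+00) = 75.894266
iter 4: u=1.270327  f(a)=+2.301e-08  f'(a)=-1.600e+00  a ← 75.894266 − (+2.301e-08/-1.600e+00) = 75.894266
iter 5: u=1.270327  f(a)=-5.684e-14  f'(a)=-1.600e+00  a ← 75.894266 − (-5.684e-14/-1.600e+00) = 75.894266
converged: |Δa| < 1e-12 after 5 iterations
sag = a·(cosh(S/(2a)) − 1) = 75.894266·(cosh(1.270327) − 1) = 69.927285
T_max/T_min = cosh(S/(2a)) = 1.921378

a=75.894 sag=69.927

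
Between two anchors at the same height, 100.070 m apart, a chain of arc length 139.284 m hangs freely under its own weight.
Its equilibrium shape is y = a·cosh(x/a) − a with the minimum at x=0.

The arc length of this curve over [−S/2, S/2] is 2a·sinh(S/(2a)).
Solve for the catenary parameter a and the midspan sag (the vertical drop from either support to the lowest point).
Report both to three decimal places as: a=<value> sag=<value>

seed: a₀ = √(S³/(24(L−S))) = √(100.070³/(24·39.214)) = 32.630945
iter 1: u=1.533360  f(a)=+4.877e+00  f'(a)=-3.018e+00  a ← 32.630945 − (+4.877e+00/-3.018e+00) = 34.246717
iter 2: u=1.461016  f(a)=+3.856e-01  f'(a)=-2.558e+00  a ← 34.246717 − (+3.856e-01/-2.558e+00) = 34.397461
iter 3: u=1.454613  f(a)=+2.869e-03  f'(a)=-2.520e+00  a ← 34.397461 − (+2.869e-03/-2.520e+00) = 34.398600
iter 4: u=1.454565  f(a)=+1.614e-07  f'(a)=-2.520e+00  a ← 34.398600 − (+1.614e-07/-2.520e+00) = 34.398600
iter 5: u=1.454565  f(a)=-2.842e-14  f'(a)=-2.520e+00  a ← 34.398600 − (-2.842e-14/-2.520e+00) = 34.398600
converged: |Δa| < 1e-12 after 5 iterations
sag = a·(cosh(S/(2a)) − 1) = 34.398600·(cosh(1.454565) − 1) = 43.275539
T_max/T_min = cosh(S/(2a)) = 2.258061

a=34.399 sag=43.276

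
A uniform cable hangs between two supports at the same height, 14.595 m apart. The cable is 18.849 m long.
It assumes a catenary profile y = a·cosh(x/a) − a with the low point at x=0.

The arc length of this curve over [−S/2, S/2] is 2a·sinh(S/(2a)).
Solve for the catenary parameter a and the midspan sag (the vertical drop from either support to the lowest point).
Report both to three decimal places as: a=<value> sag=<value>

a=5.745 sag=5.293

seed: a₀ = √(S³/(24(L−S))) = √(14.595³/(24·4.254)) = 5.518255
iter 1: u=1.322429  f(a)=+3.878e-01  f'(a)=-1.829e+00  a ← 5.518255 − (+3.878e-01/-1.829e+00) = 5.730329
iter 2: u=1.273487  f(a)=+2.348e-02  f'(a)=-1.613e+00  a ← 5.730329 − (+2.348e-02/-1.613e+00) = 5.744880
iter 3: u=1.270261  f(a)=+9.831e-05  f'(a)=-1.600e+00  a ← 5.744880 − (+9.831e-05/-1.600e+00) = 5.744942
iter 4: u=1.270248  f(a)=+1.740e-09  f'(a)=-1.600e+00  a ← 5.744942 − (+1.740e-09/-1.600e+00) = 5.744942
iter 5: u=1.270248  f(a)=+3.553e-15  f'(a)=-1.600e+00  a ← 5.744942 − (+3.553e-15/-1.600e+00) = 5.744942
converged: |Δa| < 1e-12 after 5 iterations
sag = a·(cosh(S/(2a)) − 1) = 5.744942·(cosh(1.270248) − 1) = 5.292520
T_max/T_min = cosh(S/(2a)) = 1.921249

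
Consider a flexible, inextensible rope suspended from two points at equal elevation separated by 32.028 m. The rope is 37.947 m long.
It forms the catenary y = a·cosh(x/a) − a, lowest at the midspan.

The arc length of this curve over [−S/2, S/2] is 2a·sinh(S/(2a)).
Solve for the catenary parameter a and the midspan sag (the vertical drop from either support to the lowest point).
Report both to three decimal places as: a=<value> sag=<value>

a=15.613 sag=8.959

seed: a₀ = √(S³/(24(L−S))) = √(32.028³/(24·5.919)) = 15.207749
iter 1: u=1.053016  f(a)=+3.370e-01  f'(a)=-8.682e-01  a ← 15.207749 − (+3.370e-01/-8.682e-01) = 15.595853
iter 2: u=1.026811  f(a)=+1.333e-02  f'(a)=-8.008e-01  a ← 15.595853 − (+1.333e-02/-8.008e-01) = 15.612500
iter 3: u=1.025717  f(a)=+2.276e-05  f'(a)=-7.980e-01  a ← 15.612500 − (+2.276e-05/-7.980e-01) = 15.612528
iter 4: u=1.025715  f(a)=+6.665e-11  f'(a)=-7.980e-01  a ← 15.612528 − (+6.665e-11/-7.980e-01) = 15.612528
iter 5: u=1.025715  f(a)=-7.105e-15  f'(a)=-7.980e-01  a ← 15.612528 − (-7.105e-15/-7.980e-01) = 15.612528
converged: |Δa| < 1e-12 after 5 iterations
sag = a·(cosh(S/(2a)) − 1) = 15.612528·(cosh(1.025715) − 1) = 8.958690
T_max/T_min = cosh(S/(2a)) = 1.573814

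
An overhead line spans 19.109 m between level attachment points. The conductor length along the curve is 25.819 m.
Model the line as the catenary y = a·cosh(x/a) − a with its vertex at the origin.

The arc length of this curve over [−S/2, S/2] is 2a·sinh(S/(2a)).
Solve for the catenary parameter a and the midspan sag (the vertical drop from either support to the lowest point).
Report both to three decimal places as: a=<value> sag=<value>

a=6.904 sag=7.735

seed: a₀ = √(S³/(24(L−S))) = √(19.109³/(24·6.710)) = 6.582488
iter 1: u=1.451503  f(a)=+7.434e-01  f'(a)=-2.502e+00  a ← 6.582488 − (+7.434e-01/-2.502e+00) = 6.879610
iter 2: u=1.388814  f(a)=+5.329e-02  f'(a)=-2.155e+00  a ← 6.879610 − (+5.329e-02/-2.155e+00) = 6.904342
iter 3: u=1.383839  f(a)=+3.207e-04  f'(a)=-2.129e+00  a ← 6.904342 − (+3.207e-04/-2.129e+00) = 6.904493
iter 4: u=1.383809  f(a)=+1.177e-08  f'(a)=-2.129e+00  a ← 6.904493 − (+1.177e-08/-2.129e+00) = 6.904493
iter 5: u=1.383809  f(a)=+0.000e+00  f'(a)=-2.129e+00  a ← 6.904493 − (+0.000e+00/-2.129e+00) = 6.904493
converged: |Δa| < 1e-12 after 5 iterations
sag = a·(cosh(S/(2a)) − 1) = 6.904493·(cosh(1.383809) − 1) = 7.735426
T_max/T_min = cosh(S/(2a)) = 2.120347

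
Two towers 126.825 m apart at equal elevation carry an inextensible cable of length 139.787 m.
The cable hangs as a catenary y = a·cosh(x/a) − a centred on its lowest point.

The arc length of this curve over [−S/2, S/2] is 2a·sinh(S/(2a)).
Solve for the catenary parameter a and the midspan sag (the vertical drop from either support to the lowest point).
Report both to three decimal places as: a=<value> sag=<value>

a=82.191 sag=25.700

seed: a₀ = √(S³/(24(L−S))) = √(126.825³/(24·12.962)) = 80.977745
iter 1: u=0.783086  f(a)=+4.033e-01  f'(a)=-3.402e-01  a ← 80.977745 − (+4.033e-01/-3.402e-01) = 82.163158
iter 2: u=0.771788  f(a)=+9.026e-03  f'(a)=-3.251e-01  a ← 82.163158 − (+9.026e-03/-3.251e-01) = 82.190920
iter 3: u=0.771527  f(a)=+4.751e-06  f'(a)=-3.248e-01  a ← 82.190920 − (+4.751e-06/-3.248e-01) = 82.190935
iter 4: u=0.771527  f(a)=+1.336e-12  f'(a)=-3.248e-01  a ← 82.190935 − (+1.336e-12/-3.248e-01) = 82.190935
converged: |Δa| < 1e-12 after 4 iterations
sag = a·(cosh(S/(2a)) − 1) = 82.190935·(cosh(0.771527) − 1) = 25.699987
T_max/T_min = cosh(S/(2a)) = 1.312686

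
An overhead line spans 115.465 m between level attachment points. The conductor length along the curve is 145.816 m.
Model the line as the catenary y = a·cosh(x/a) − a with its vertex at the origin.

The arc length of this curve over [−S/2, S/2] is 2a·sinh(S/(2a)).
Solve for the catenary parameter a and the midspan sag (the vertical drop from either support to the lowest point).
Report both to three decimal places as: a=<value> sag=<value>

a=47.684 sag=39.433

seed: a₀ = √(S³/(24(L−S))) = √(115.465³/(24·30.351)) = 45.970943
iter 1: u=1.255848  f(a)=+2.485e+00  f'(a)=-1.541e+00  a ← 45.970943 − (+2.485e+00/-1.541e+00) = 47.583950
iter 2: u=1.213277  f(a)=+1.368e-01  f'(a)=-1.375e+00  a ← 47.583950 − (+1.368e-01/-1.375e+00) = 47.683408
iter 3: u=1.210746  f(a)=+4.679e-04  f'(a)=-1.366e+00  a ← 47.683408 − (+4.679e-04/-1.366e+00) = 47.683751
iter 4: u=1.210737  f(a)=+5.514e-09  f'(a)=-1.366e+00  a ← 47.683751 − (+5.514e-09/-1.366e+00) = 47.683751
iter 5: u=1.210737  f(a)=+0.000e+00  f'(a)=-1.366e+00  a ← 47.683751 − (+0.000e+00/-1.366e+00) = 47.683751
converged: |Δa| < 1e-12 after 5 iterations
sag = a·(cosh(S/(2a)) − 1) = 47.683751·(cosh(1.210737) − 1) = 39.432933
T_max/T_min = cosh(S/(2a)) = 1.826968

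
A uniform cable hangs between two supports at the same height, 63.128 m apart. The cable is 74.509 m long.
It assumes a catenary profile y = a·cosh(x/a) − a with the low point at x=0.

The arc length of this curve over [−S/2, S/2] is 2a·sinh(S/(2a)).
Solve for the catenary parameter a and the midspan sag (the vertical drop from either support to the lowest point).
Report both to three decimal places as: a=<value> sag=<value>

seed: a₀ = √(S³/(24(L−S))) = √(63.128³/(24·11.381)) = 30.348499
iter 1: u=1.040051  f(a)=+6.316e-01  f'(a)=-8.343e-01  a ← 30.348499 − (+6.316e-01/-8.343e-01) = 31.105543
iter 2: u=1.014739  f(a)=+2.441e-02  f'(a)=-7.710e-01  a ← 31.105543 − (+2.441e-02/-7.710e-01) = 31.137200
iter 3: u=1.013707  f(a)=+3.969e-05  f'(a)=-7.685e-01  a ← 31.137200 − (+3.969e-05/-7.685e-01) = 31.137251
iter 4: u=1.013705  f(a)=+1.053e-10  f'(a)=-7.685e-01  a ← 31.137251 − (+1.053e-10/-7.685e-01) = 31.137251
iter 5: u=1.013705  f(a)=-1.421e-14  f'(a)=-7.685e-01  a ← 31.137251 − (-1.421e-14/-7.685e-01) = 31.137251
converged: |Δa| < 1e-12 after 5 iterations
sag = a·(cosh(S/(2a)) − 1) = 31.137251·(cosh(1.013705) − 1) = 17.416082
T_max/T_min = cosh(S/(2a)) = 1.559333

a=31.137 sag=17.416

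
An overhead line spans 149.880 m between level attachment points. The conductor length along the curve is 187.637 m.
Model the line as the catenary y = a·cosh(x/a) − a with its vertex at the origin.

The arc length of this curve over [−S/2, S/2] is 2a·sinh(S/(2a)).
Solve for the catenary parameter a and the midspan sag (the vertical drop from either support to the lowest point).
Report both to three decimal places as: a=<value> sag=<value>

seed: a₀ = √(S³/(24(L−S))) = √(149.880³/(24·37.757)) = 60.955257
iter 1: u=1.229426  f(a)=+2.958e+00  f'(a)=-1.436e+00  a ← 60.955257 − (+2.958e+00/-1.436e+00) = 63.014682
iter 2: u=1.189247  f(a)=+1.565e-01  f'(a)=-1.288e+00  a ← 63.014682 − (+1.565e-01/-1.288e+00) = 63.136208
iter 3: u=1.186958  f(a)=+4.925e-04  f'(a)=-1.280e+00  a ← 63.136208 − (+4.925e-04/-1.280e+00) = 63.136592
iter 4: u=1.186950  f(a)=+4.909e-09  f'(a)=-1.280e+00  a ← 63.136592 − (+4.909e-09/-1.280e+00) = 63.136592
iter 5: u=1.186950  f(a)=+0.000e+00  f'(a)=-1.280e+00  a ← 63.136592 − (+0.000e+00/-1.280e+00) = 63.136592
converged: |Δa| < 1e-12 after 5 iterations
sag = a·(cosh(S/(2a)) − 1) = 63.136592·(cosh(1.186950) − 1) = 49.948067
T_max/T_min = cosh(S/(2a)) = 1.791111

a=63.137 sag=49.948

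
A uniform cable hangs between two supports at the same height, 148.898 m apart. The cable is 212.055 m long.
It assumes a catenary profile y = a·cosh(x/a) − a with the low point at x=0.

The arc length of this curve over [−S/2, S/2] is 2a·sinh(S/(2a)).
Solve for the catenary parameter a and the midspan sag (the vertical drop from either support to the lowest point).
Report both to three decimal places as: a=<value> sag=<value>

a=49.388 sag=67.578

seed: a₀ = √(S³/(24(L−S))) = √(148.898³/(24·63.157)) = 46.667757
iter 1: u=1.595298  f(a)=+8.541e+00  f'(a)=-3.461e+00  a ← 46.667757 − (+8.541e+00/-3.461e+00) = 49.135505
iter 2: u=1.515177  f(a)=+7.243e-01  f'(a)=-2.897e+00  a ← 49.135505 − (+7.243e-01/-2.897e+00) = 49.385515
iter 3: u=1.507507  f(a)=+6.274e-03  f'(a)=-2.847e+00  a ← 49.385515 − (+6.274e-03/-2.847e+00) = 49.387718
iter 4: u=1.507440  f(a)=+4.797e-07  f'(a)=-2.847e+00  a ← 49.387718 − (+4.797e-07/-2.847e+00) = 49.387719
iter 5: u=1.507440  f(a)=+5.684e-14  f'(a)=-2.847e+00  a ← 49.387719 − (+5.684e-14/-2.847e+00) = 49.387719
converged: |Δa| < 1e-12 after 5 iterations
sag = a·(cosh(S/(2a)) − 1) = 49.387719·(cosh(1.507440) − 1) = 67.577992
T_max/T_min = cosh(S/(2a)) = 2.368316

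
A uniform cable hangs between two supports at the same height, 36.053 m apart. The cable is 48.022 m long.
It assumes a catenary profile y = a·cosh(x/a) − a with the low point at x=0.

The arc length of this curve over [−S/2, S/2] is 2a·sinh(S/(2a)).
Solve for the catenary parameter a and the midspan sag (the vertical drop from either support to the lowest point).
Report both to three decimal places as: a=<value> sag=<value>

a=13.365 sag=14.115

seed: a₀ = √(S³/(24(L−S))) = √(36.053³/(24·11.969)) = 12.772548
iter 1: u=1.411347  f(a)=+1.250e+00  f'(a)=-2.275e+00  a ← 12.772548 − (+1.250e+00/-2.275e+00) = 13.322066
iter 2: u=1.353131  f(a)=+8.521e-02  f'(a)=-1.975e+00  a ← 13.322066 − (+8.521e-02/-1.975e+00) = 13.365218
iter 3: u=1.348762  f(a)=+4.598e-04  f'(a)=-1.953e+00  a ← 13.365218 − (+4.598e-04/-1.953e+00) = 13.365454
iter 4: u=1.348738  f(a)=+1.355e-08  f'(a)=-1.953e+00  a ← 13.365454 − (+1.355e-08/-1.953e+00) = 13.365454
iter 5: u=1.348738  f(a)=-7.105e-15  f'(a)=-1.953e+00  a ← 13.365454 − (-7.105e-15/-1.953e+00) = 13.365454
converged: |Δa| < 1e-12 after 5 iterations
sag = a·(cosh(S/(2a)) − 1) = 13.365454·(cosh(1.348738) − 1) = 14.114784
T_max/T_min = cosh(S/(2a)) = 2.056065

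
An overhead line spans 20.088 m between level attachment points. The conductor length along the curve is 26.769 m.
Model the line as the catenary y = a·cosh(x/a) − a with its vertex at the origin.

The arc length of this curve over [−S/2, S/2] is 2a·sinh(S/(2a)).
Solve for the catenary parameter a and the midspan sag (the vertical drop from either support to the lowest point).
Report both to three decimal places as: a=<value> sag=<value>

seed: a₀ = √(S³/(24(L−S))) = √(20.088³/(24·6.681)) = 7.110149
iter 1: u=1.412629  f(a)=+6.992e-01  f'(a)=-2.282e+00  a ← 7.110149 − (+6.992e-01/-2.282e+00) = 7.416528
iter 2: u=1.354272  f(a)=+4.773e-02  f'(a)=-1.980e+00  a ← 7.416528 − (+4.773e-02/-1.980e+00) = 7.440633
iter 3: u=1.349885  f(a)=+2.585e-04  f'(a)=-1.959e+00  a ← 7.440633 − (+2.585e-04/-1.959e+00) = 7.440765
iter 4: u=1.349861  f(a)=+7.672e-09  f'(a)=-1.959e+00  a ← 7.440765 − (+7.672e-09/-1.959e+00) = 7.440765
iter 5: u=1.349861  f(a)=-3.553e-15  f'(a)=-1.959e+00  a ← 7.440765 − (-3.553e-15/-1.959e+00) = 7.440765
converged: |Δa| < 1e-12 after 5 iterations
sag = a·(cosh(S/(2a)) − 1) = 7.440765·(cosh(1.349861) − 1) = 7.872949
T_max/T_min = cosh(S/(2a)) = 2.058083

a=7.441 sag=7.873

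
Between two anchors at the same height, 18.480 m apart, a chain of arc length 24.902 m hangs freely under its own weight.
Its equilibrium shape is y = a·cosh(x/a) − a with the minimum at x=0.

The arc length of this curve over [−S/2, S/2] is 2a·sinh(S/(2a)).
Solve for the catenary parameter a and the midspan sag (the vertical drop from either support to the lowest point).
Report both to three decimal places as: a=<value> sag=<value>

seed: a₀ = √(S³/(24(L−S))) = √(18.480³/(24·6.422)) = 6.399001
iter 1: u=1.443975  f(a)=+7.037e-01  f'(a)=-2.458e+00  a ← 6.399001 − (+7.037e-01/-2.458e+00) = 6.685293
iter 2: u=1.382138  f(a)=+4.998e-02  f'(a)=-2.120e+00  a ← 6.685293 − (+4.998e-02/-2.120e+00) = 6.708867
iter 3: u=1.377282  f(a)=+2.948e-04  f'(a)=-2.095e+00  a ← 6.708867 − (+2.948e-04/-2.095e+00) = 6.709008
iter 4: u=1.377253  f(a)=+1.039e-08  f'(a)=-2.095e+00  a ← 6.709008 − (+1.039e-08/-2.095e+00) = 6.709008
iter 5: u=1.377253  f(a)=+3.553e-15  f'(a)=-2.095e+00  a ← 6.709008 − (+3.553e-15/-2.095e+00) = 6.709008
converged: |Δa| < 1e-12 after 5 iterations
sag = a·(cosh(S/(2a)) − 1) = 6.709008·(cosh(1.377253) − 1) = 7.434478
T_max/T_min = cosh(S/(2a)) = 2.108134

a=6.709 sag=7.434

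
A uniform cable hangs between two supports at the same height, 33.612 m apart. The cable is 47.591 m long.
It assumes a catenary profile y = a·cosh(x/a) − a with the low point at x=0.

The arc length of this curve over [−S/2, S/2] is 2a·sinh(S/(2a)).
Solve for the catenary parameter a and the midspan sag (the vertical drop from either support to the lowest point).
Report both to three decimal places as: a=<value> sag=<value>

seed: a₀ = √(S³/(24(L−S))) = √(33.612³/(24·13.979)) = 10.638928
iter 1: u=1.579670  f(a)=+1.851e+00  f'(a)=-3.345e+00  a ← 10.638928 − (+1.851e+00/-3.345e+00) = 11.192441
iter 2: u=1.501549  f(a)=+1.543e-01  f'(a)=-2.809e+00  a ← 11.192441 − (+1.543e-01/-2.809e+00) = 11.247380
iter 3: u=1.494215  f(a)=+1.287e-03  f'(a)=-2.762e+00  a ← 11.247380 − (+1.287e-03/-2.762e+00) = 11.247846
iter 4: u=1.494153  f(a)=+9.120e-08  f'(a)=-2.762e+00  a ← 11.247846 − (+9.120e-08/-2.762e+00) = 11.247846
iter 5: u=1.494153  f(a)=+0.000e+00  f'(a)=-2.762e+00  a ← 11.247846 − (+0.000e+00/-2.762e+00) = 11.247846
converged: |Δa| < 1e-12 after 5 iterations
sag = a·(cosh(S/(2a)) − 1) = 11.247846·(cosh(1.494153) − 1) = 15.072106
T_max/T_min = cosh(S/(2a)) = 2.339999

a=11.248 sag=15.072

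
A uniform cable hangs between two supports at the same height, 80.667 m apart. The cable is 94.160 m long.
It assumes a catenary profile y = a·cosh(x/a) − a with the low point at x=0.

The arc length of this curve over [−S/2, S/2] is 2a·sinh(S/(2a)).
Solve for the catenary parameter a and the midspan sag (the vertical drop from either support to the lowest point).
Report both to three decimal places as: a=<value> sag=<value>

a=41.234 sag=21.350

seed: a₀ = √(S³/(24(L−S))) = √(80.667³/(24·13.493)) = 40.260946
iter 1: u=1.001802  f(a)=+6.935e-01  f'(a)=-7.400e-01  a ← 40.260946 − (+6.935e-01/-7.400e-01) = 41.198091
iter 2: u=0.979014  f(a)=+2.495e-02  f'(a)=-6.876e-01  a ← 41.198091 − (+2.495e-02/-6.876e-01) = 41.234379
iter 3: u=0.978152  f(a)=+3.497e-05  f'(a)=-6.857e-01  a ← 41.234379 − (+3.497e-05/-6.857e-01) = 41.234430
iter 4: u=0.978151  f(a)=+6.892e-11  f'(a)=-6.857e-01  a ← 41.234430 − (+6.892e-11/-6.857e-01) = 41.234430
iter 5: u=0.978151  f(a)=+0.000e+00  f'(a)=-6.857e-01  a ← 41.234430 − (+0.000e+00/-6.857e-01) = 41.234430
converged: |Δa| < 1e-12 after 5 iterations
sag = a·(cosh(S/(2a)) − 1) = 41.234430·(cosh(0.978151) − 1) = 21.349950
T_max/T_min = cosh(S/(2a)) = 1.517770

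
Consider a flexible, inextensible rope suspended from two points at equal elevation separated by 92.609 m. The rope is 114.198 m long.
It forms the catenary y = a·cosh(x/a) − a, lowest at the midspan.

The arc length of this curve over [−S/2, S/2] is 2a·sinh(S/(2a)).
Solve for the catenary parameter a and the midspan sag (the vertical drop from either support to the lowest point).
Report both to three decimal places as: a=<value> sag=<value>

a=40.454 sag=29.523

seed: a₀ = √(S³/(24(L−S))) = √(92.609³/(24·21.589)) = 39.152357
iter 1: u=1.182675  f(a)=+1.561e+00  f'(a)=-1.265e+00  a ← 39.152357 − (+1.561e+00/-1.265e+00) = 40.386461
iter 2: u=1.146535  f(a)=+7.685e-02  f'(a)=-1.143e+00  a ← 40.386461 − (+7.685e-02/-1.143e+00) = 40.453684
iter 3: u=1.144630  f(a)=+2.076e-04  f'(a)=-1.137e+00  a ← 40.453684 − (+2.076e-04/-1.137e+00) = 40.453867
iter 4: u=1.144625  f(a)=+1.524e-09  f'(a)=-1.137e+00  a ← 40.453867 − (+1.524e-09/-1.137e+00) = 40.453867
iter 5: u=1.144625  f(a)=-1.421e-14  f'(a)=-1.137e+00  a ← 40.453867 − (-1.421e-14/-1.137e+00) = 40.453867
converged: |Δa| < 1e-12 after 5 iterations
sag = a·(cosh(S/(2a)) − 1) = 40.453867·(cosh(1.144625) − 1) = 29.523352
T_max/T_min = cosh(S/(2a)) = 1.729803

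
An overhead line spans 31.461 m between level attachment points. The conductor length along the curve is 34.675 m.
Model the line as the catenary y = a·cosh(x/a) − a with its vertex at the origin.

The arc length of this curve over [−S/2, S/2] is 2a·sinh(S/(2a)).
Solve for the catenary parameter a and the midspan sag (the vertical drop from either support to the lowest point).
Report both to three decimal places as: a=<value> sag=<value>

seed: a₀ = √(S³/(24(L−S))) = √(31.461³/(24·3.214)) = 20.092327
iter 1: u=0.782911  f(a)=+9.995e-02  f'(a)=-3.400e-01  a ← 20.092327 − (+9.995e-02/-3.400e-01) = 20.386328
iter 2: u=0.771620  f(a)=+2.236e-03  f'(a)=-3.249e-01  a ← 20.386328 − (+2.236e-03/-3.249e-01) = 20.393210
iter 3: u=0.771360  f(a)=+1.176e-06  f'(a)=-3.246e-01  a ← 20.393210 − (+1.176e-06/-3.246e-01) = 20.393214
iter 4: u=0.771360  f(a)=+3.197e-13  f'(a)=-3.246e-01  a ← 20.393214 − (+3.197e-13/-3.246e-01) = 20.393214
converged: |Δa| < 1e-12 after 4 iterations
sag = a·(cosh(S/(2a)) − 1) = 20.393214·(cosh(0.771360) − 1) = 6.373782
T_max/T_min = cosh(S/(2a)) = 1.312544

a=20.393 sag=6.374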